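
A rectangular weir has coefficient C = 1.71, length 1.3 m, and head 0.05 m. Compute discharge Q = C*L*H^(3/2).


Q = C * L * H^(3/2) = 1.71 * 1.3 * 0.05^1.5 = 1.71 * 1.3 * 0.011180

0.0249 m^3/s


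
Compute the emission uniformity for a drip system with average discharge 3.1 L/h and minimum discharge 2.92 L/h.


EU = (q_min/q_avg)*100 = (2.92/3.1)*100 = 94.1935%

94.1935 %


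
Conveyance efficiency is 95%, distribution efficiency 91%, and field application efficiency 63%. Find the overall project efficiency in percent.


Ec = 0.95, Eb = 0.91, Ea = 0.63
E = 0.95 * 0.91 * 0.63 * 100 = 54.4635%

54.4635 %


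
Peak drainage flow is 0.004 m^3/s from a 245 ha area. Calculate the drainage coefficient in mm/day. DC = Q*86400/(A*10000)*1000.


DC = Q * 86400 / (A * 10000) * 1000
DC = 0.004 * 86400 / (245 * 10000) * 1000
DC = 345600.0000 / 2450000

0.1411 mm/day


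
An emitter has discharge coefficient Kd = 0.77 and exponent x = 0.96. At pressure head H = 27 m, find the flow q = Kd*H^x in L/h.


q = Kd * H^x = 0.77 * 27^0.96 = 0.77 * 23.665147

18.2222 L/h


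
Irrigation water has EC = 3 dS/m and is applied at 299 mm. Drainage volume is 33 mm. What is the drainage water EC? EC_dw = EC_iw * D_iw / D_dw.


EC_dw = EC_iw * D_iw / D_dw
EC_dw = 3 * 299 / 33
EC_dw = 897 / 33

27.1818 dS/m


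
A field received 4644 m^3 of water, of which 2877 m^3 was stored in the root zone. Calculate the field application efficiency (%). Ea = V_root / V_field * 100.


Ea = V_root / V_field * 100 = 2877 / 4644 * 100 = 61.9509%

61.9509 %


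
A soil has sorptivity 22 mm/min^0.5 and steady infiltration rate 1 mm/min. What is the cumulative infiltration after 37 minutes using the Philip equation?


F = S*sqrt(t) + A*t
F = 22*sqrt(37) + 1*37
F = 22*6.082763 + 37

170.8208 mm


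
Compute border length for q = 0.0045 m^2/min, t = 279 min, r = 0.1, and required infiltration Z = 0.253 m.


L = q*t/((1+r)*Z)
L = 0.0045*279/((1+0.1)*0.253)
L = 1.2555/0.2783

4.5113 m


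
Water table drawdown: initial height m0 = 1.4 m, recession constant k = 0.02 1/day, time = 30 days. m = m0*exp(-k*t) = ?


m = m0 * exp(-k*t)
m = 1.4 * exp(-0.02 * 30)
m = 1.4 * exp(-0.6000)

0.7683 m


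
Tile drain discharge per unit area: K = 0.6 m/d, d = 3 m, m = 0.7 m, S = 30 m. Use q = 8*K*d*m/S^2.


q = 8*K*d*m/S^2
q = 8*0.6*3*0.7/30^2
q = 10.0800 / 900

0.0112 m/d


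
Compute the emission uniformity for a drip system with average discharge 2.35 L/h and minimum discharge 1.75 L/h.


EU = (q_min/q_avg)*100 = (1.75/2.35)*100 = 74.4681%

74.4681 %


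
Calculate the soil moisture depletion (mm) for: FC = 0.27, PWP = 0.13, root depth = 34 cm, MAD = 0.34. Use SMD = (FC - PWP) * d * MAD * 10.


SMD = (FC - PWP) * d * MAD * 10
SMD = (0.27 - 0.13) * 34 * 0.34 * 10
SMD = 0.1400 * 34 * 0.34 * 10

16.1840 mm


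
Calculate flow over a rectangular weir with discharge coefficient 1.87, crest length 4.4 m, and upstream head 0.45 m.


Q = C * L * H^(3/2) = 1.87 * 4.4 * 0.45^1.5 = 1.87 * 4.4 * 0.301869

2.4838 m^3/s


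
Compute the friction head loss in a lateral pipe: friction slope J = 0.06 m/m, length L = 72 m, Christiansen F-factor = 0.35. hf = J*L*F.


hf = J * L * F = 0.06 * 72 * 0.35 = 1.5120 m

1.5120 m


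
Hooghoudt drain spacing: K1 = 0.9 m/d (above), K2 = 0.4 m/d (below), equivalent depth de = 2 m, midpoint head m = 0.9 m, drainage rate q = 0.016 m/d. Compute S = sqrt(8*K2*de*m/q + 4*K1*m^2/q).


S^2 = 8*K2*de*m/q + 4*K1*m^2/q
S^2 = 8*0.4*2*0.9/0.016 + 4*0.9*0.9^2/0.016
S = sqrt(542.2500)

23.2863 m


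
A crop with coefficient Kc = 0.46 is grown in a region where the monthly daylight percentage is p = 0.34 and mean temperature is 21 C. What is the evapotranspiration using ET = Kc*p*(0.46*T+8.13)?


ET = Kc * p * (0.46*T + 8.13)
ET = 0.46 * 0.34 * (0.46*21 + 8.13)
ET = 0.46 * 0.34 * 17.7900

2.7824 mm/day


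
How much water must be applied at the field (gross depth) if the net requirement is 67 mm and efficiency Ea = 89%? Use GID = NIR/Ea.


Ea = 89% = 0.89
GID = NIR / Ea = 67 / 0.89 = 75.2809 mm

75.2809 mm


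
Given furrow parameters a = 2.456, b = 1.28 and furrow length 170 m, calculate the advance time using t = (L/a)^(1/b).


t = (L/a)^(1/b)
t = (170/2.456)^(1/1.28)
t = 69.218241^(1/1.28)

27.3951 min


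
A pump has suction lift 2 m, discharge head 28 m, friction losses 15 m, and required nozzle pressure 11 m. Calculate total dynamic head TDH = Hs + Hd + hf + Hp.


TDH = Hs + Hd + hf + Hp = 2 + 28 + 15 + 11 = 56

56 m


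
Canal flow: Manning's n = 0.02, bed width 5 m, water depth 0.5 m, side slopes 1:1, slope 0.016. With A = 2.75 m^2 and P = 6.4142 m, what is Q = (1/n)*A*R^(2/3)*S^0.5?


R = A/P = 2.75/6.4142 = 0.428736
Q = (1/0.02) * 2.75 * 0.428736^(2/3) * 0.016^0.5

9.8891 m^3/s


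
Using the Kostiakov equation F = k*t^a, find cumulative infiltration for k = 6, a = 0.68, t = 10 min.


F = k * t^a = 6 * 10^0.68
F = 6 * 4.786301

28.7178 mm


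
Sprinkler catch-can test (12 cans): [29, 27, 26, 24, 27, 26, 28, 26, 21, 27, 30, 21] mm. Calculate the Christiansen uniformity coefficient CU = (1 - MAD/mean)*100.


mean = 26.000000 mm
MAD = 2.000000 mm
CU = (1 - 2.000000/26.000000)*100

92.3077 %


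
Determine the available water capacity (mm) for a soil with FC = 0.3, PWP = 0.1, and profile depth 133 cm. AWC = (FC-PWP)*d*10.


AWC = (FC - PWP) * d * 10
AWC = (0.3 - 0.1) * 133 * 10
AWC = 0.2000 * 133 * 10

266.0000 mm


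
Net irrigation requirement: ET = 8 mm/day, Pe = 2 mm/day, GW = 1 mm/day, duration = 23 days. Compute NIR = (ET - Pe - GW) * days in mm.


Daily deficit = ET - Pe - GW = 8 - 2 - 1 = 5 mm/day
NIR = 5 * 23 = 115 mm

115.0000 mm


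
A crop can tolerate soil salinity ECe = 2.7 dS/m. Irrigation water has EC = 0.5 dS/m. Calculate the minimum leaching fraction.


LR = ECiw / (5*ECe - ECiw)
LR = 0.5 / (5*2.7 - 0.5)
LR = 0.5 / 13.0000

0.0385


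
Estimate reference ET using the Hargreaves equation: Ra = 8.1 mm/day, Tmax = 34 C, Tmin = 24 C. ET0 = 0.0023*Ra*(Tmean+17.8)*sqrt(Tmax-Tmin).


Tmean = (Tmax + Tmin)/2 = (34 + 24)/2 = 29.0
ET0 = 0.0023 * 8.1 * (29.0 + 17.8) * sqrt(34 - 24)
ET0 = 0.0023 * 8.1 * 46.8 * 3.162278

2.7571 mm/day


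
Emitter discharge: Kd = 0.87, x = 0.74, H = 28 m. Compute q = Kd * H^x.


q = Kd * H^x = 0.87 * 28^0.74 = 0.87 * 11.773266

10.2427 L/h


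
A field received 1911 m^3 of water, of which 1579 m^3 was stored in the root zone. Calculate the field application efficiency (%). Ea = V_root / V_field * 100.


Ea = V_root / V_field * 100 = 1579 / 1911 * 100 = 82.6269%

82.6269 %


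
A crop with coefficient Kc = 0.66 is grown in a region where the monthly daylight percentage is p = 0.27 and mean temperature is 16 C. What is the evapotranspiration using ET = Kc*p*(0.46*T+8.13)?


ET = Kc * p * (0.46*T + 8.13)
ET = 0.66 * 0.27 * (0.46*16 + 8.13)
ET = 0.66 * 0.27 * 15.4900

2.7603 mm/day


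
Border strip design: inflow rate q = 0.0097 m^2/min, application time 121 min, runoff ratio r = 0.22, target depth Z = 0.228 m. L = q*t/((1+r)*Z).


L = q*t/((1+r)*Z)
L = 0.0097*121/((1+0.22)*0.228)
L = 1.1737/0.27816

4.2195 m


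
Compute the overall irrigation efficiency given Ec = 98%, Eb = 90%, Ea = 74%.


Ec = 0.98, Eb = 0.9, Ea = 0.74
E = 0.98 * 0.9 * 0.74 * 100 = 65.2680%

65.2680 %


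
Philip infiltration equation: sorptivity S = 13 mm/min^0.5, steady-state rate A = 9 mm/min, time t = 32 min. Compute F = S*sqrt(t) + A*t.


F = S*sqrt(t) + A*t
F = 13*sqrt(32) + 9*32
F = 13*5.656854 + 288

361.5391 mm


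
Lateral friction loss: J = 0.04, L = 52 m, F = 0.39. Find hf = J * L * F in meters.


hf = J * L * F = 0.04 * 52 * 0.39 = 0.8112 m

0.8112 m


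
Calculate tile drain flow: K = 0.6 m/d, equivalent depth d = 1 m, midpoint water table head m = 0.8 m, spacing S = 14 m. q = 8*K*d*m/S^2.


q = 8*K*d*m/S^2
q = 8*0.6*1*0.8/14^2
q = 3.8400 / 196

0.0196 m/d


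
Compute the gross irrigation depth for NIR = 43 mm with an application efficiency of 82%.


Ea = 82% = 0.82
GID = NIR / Ea = 43 / 0.82 = 52.4390 mm

52.4390 mm


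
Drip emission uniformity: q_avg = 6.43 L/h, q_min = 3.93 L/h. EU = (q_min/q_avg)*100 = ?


EU = (q_min/q_avg)*100 = (3.93/6.43)*100 = 61.1198%

61.1198 %


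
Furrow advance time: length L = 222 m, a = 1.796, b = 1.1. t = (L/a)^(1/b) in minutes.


t = (L/a)^(1/b)
t = (222/1.796)^(1/1.1)
t = 123.608018^(1/1.1)

79.7739 min


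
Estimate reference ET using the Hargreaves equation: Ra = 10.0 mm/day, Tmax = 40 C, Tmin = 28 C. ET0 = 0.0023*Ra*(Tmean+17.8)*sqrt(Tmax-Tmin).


Tmean = (Tmax + Tmin)/2 = (40 + 28)/2 = 34.0
ET0 = 0.0023 * 10.0 * (34.0 + 17.8) * sqrt(40 - 28)
ET0 = 0.0023 * 10.0 * 51.8 * 3.464102

4.1271 mm/day


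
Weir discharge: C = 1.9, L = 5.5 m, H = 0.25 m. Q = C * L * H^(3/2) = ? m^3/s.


Q = C * L * H^(3/2) = 1.9 * 5.5 * 0.25^1.5 = 1.9 * 5.5 * 0.125000

1.3062 m^3/s


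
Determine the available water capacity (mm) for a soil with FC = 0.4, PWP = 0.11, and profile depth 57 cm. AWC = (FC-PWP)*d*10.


AWC = (FC - PWP) * d * 10
AWC = (0.4 - 0.11) * 57 * 10
AWC = 0.2900 * 57 * 10

165.3000 mm


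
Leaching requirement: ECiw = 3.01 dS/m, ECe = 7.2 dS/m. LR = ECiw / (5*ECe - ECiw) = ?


LR = ECiw / (5*ECe - ECiw)
LR = 3.01 / (5*7.2 - 3.01)
LR = 3.01 / 32.9900

0.0912


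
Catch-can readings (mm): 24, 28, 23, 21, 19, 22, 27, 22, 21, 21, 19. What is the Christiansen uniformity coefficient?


mean = 22.454545 mm
MAD = 2.214876 mm
CU = (1 - 2.214876/22.454545)*100

90.1362 %


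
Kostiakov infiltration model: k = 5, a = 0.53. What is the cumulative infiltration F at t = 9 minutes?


F = k * t^a = 5 * 9^0.53
F = 5 * 3.204413

16.0221 mm


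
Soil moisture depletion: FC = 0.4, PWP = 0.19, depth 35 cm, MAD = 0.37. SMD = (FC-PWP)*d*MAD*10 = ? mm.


SMD = (FC - PWP) * d * MAD * 10
SMD = (0.4 - 0.19) * 35 * 0.37 * 10
SMD = 0.2100 * 35 * 0.37 * 10

27.1950 mm


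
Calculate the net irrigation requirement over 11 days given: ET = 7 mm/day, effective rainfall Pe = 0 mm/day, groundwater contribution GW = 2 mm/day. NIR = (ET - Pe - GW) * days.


Daily deficit = ET - Pe - GW = 7 - 0 - 2 = 5 mm/day
NIR = 5 * 11 = 55 mm

55.0000 mm


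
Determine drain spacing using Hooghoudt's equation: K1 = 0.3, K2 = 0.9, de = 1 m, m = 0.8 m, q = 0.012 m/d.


S^2 = 8*K2*de*m/q + 4*K1*m^2/q
S^2 = 8*0.9*1*0.8/0.012 + 4*0.3*0.8^2/0.012
S = sqrt(544.0000)

23.3238 m


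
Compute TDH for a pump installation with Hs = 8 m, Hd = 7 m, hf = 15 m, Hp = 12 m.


TDH = Hs + Hd + hf + Hp = 8 + 7 + 15 + 12 = 42

42 m


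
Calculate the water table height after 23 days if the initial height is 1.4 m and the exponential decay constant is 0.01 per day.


m = m0 * exp(-k*t)
m = 1.4 * exp(-0.01 * 23)
m = 1.4 * exp(-0.2300)

1.1123 m


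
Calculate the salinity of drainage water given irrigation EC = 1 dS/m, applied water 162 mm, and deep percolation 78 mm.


EC_dw = EC_iw * D_iw / D_dw
EC_dw = 1 * 162 / 78
EC_dw = 162 / 78

2.0769 dS/m


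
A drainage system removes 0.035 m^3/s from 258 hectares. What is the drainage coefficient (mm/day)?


DC = Q * 86400 / (A * 10000) * 1000
DC = 0.035 * 86400 / (258 * 10000) * 1000
DC = 3024000.0000 / 2580000

1.1721 mm/day


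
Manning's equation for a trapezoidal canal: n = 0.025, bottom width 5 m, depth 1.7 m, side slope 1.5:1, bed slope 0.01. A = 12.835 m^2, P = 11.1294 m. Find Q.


R = A/P = 12.835/11.1294 = 1.153252
Q = (1/0.025) * 12.835 * 1.153252^(2/3) * 0.01^0.5

56.4597 m^3/s


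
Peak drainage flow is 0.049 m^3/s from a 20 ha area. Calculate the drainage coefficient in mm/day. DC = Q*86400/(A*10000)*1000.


DC = Q * 86400 / (A * 10000) * 1000
DC = 0.049 * 86400 / (20 * 10000) * 1000
DC = 4233600.0000 / 200000

21.1680 mm/day


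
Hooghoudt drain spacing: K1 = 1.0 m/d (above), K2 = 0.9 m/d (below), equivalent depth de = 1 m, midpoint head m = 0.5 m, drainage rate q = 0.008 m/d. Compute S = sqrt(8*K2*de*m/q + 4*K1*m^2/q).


S^2 = 8*K2*de*m/q + 4*K1*m^2/q
S^2 = 8*0.9*1*0.5/0.008 + 4*1.0*0.5^2/0.008
S = sqrt(575.0000)

23.9792 m


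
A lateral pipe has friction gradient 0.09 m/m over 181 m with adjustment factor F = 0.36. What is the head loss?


hf = J * L * F = 0.09 * 181 * 0.36 = 5.8644 m

5.8644 m


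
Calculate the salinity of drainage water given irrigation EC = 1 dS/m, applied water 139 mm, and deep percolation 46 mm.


EC_dw = EC_iw * D_iw / D_dw
EC_dw = 1 * 139 / 46
EC_dw = 139 / 46

3.0217 dS/m


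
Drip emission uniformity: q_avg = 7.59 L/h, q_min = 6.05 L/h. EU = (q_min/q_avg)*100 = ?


EU = (q_min/q_avg)*100 = (6.05/7.59)*100 = 79.7101%

79.7101 %


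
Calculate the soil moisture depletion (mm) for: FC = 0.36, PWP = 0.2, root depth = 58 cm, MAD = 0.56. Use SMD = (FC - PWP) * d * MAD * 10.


SMD = (FC - PWP) * d * MAD * 10
SMD = (0.36 - 0.2) * 58 * 0.56 * 10
SMD = 0.1600 * 58 * 0.56 * 10

51.9680 mm


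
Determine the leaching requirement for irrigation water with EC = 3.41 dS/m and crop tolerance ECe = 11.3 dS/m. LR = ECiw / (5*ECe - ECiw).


LR = ECiw / (5*ECe - ECiw)
LR = 3.41 / (5*11.3 - 3.41)
LR = 3.41 / 53.0900

0.0642


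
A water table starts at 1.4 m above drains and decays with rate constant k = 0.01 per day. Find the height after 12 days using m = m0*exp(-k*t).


m = m0 * exp(-k*t)
m = 1.4 * exp(-0.01 * 12)
m = 1.4 * exp(-0.1200)

1.2417 m


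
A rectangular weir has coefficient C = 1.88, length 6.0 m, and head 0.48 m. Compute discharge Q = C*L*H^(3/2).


Q = C * L * H^(3/2) = 1.88 * 6.0 * 0.48^1.5 = 1.88 * 6.0 * 0.332554

3.7512 m^3/s


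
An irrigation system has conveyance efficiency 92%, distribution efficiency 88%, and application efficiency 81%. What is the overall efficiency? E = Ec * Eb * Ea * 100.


Ec = 0.92, Eb = 0.88, Ea = 0.81
E = 0.92 * 0.88 * 0.81 * 100 = 65.5776%

65.5776 %


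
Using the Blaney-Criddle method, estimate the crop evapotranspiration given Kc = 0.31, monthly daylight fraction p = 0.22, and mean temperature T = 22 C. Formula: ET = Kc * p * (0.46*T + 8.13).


ET = Kc * p * (0.46*T + 8.13)
ET = 0.31 * 0.22 * (0.46*22 + 8.13)
ET = 0.31 * 0.22 * 18.2500

1.2447 mm/day


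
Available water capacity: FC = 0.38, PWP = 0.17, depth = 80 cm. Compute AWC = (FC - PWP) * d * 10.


AWC = (FC - PWP) * d * 10
AWC = (0.38 - 0.17) * 80 * 10
AWC = 0.2100 * 80 * 10

168.0000 mm


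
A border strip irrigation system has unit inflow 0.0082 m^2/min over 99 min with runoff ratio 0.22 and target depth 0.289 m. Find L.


L = q*t/((1+r)*Z)
L = 0.0082*99/((1+0.22)*0.289)
L = 0.8118/0.35258

2.3025 m


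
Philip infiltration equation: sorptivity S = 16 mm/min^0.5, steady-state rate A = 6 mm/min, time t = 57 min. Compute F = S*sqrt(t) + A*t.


F = S*sqrt(t) + A*t
F = 16*sqrt(57) + 6*57
F = 16*7.549834 + 342

462.7973 mm


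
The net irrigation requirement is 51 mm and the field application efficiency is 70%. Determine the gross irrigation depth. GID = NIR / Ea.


Ea = 70% = 0.7
GID = NIR / Ea = 51 / 0.7 = 72.8571 mm

72.8571 mm


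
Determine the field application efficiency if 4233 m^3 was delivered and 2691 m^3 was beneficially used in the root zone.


Ea = V_root / V_field * 100 = 2691 / 4233 * 100 = 63.5719%

63.5719 %


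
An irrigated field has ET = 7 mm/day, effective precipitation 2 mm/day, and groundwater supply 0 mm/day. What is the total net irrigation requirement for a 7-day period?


Daily deficit = ET - Pe - GW = 7 - 2 - 0 = 5 mm/day
NIR = 5 * 7 = 35 mm

35.0000 mm


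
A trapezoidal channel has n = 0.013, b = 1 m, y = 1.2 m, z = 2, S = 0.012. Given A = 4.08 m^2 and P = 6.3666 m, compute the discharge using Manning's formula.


R = A/P = 4.08/6.3666 = 0.640844
Q = (1/0.013) * 4.08 * 0.640844^(2/3) * 0.012^0.5

25.5550 m^3/s


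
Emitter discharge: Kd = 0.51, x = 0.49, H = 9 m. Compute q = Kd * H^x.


q = Kd * H^x = 0.51 * 9^0.49 = 0.51 * 2.934802

1.4967 L/h


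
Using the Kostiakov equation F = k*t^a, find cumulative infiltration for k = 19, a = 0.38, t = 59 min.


F = k * t^a = 19 * 59^0.38
F = 19 * 4.708947

89.4700 mm


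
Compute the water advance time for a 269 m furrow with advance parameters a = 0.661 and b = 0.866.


t = (L/a)^(1/b)
t = (269/0.661)^(1/0.866)
t = 406.959153^(1/0.866)

1031.1887 min


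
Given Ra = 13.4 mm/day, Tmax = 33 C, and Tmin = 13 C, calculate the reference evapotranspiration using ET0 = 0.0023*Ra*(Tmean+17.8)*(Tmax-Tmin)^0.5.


Tmean = (Tmax + Tmin)/2 = (33 + 13)/2 = 23.0
ET0 = 0.0023 * 13.4 * (23.0 + 17.8) * sqrt(33 - 13)
ET0 = 0.0023 * 13.4 * 40.8 * 4.472136

5.6235 mm/day


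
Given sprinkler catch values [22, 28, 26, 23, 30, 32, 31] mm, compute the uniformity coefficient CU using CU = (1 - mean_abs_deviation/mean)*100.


mean = 27.428571 mm
MAD = 3.224490 mm
CU = (1 - 3.224490/27.428571)*100

88.2440 %


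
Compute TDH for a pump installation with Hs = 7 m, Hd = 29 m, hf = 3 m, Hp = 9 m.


TDH = Hs + Hd + hf + Hp = 7 + 29 + 3 + 9 = 48

48 m


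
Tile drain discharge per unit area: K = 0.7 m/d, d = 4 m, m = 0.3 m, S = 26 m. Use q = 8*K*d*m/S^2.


q = 8*K*d*m/S^2
q = 8*0.7*4*0.3/26^2
q = 6.7200 / 676

0.0099 m/d


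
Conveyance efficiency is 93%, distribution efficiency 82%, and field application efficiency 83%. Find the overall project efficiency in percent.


Ec = 0.93, Eb = 0.82, Ea = 0.83
E = 0.93 * 0.82 * 0.83 * 100 = 63.2958%

63.2958 %


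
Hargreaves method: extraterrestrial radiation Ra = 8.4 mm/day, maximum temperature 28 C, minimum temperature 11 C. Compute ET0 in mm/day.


Tmean = (Tmax + Tmin)/2 = (28 + 11)/2 = 19.5
ET0 = 0.0023 * 8.4 * (19.5 + 17.8) * sqrt(28 - 11)
ET0 = 0.0023 * 8.4 * 37.3 * 4.123106

2.9713 mm/day


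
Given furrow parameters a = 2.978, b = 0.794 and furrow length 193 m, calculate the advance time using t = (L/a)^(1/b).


t = (L/a)^(1/b)
t = (193/2.978)^(1/0.794)
t = 64.808596^(1/0.794)

191.2728 min


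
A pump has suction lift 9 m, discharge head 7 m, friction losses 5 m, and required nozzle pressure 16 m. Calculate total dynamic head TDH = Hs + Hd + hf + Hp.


TDH = Hs + Hd + hf + Hp = 9 + 7 + 5 + 16 = 37

37 m


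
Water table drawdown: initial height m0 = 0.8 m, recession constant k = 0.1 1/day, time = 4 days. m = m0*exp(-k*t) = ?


m = m0 * exp(-k*t)
m = 0.8 * exp(-0.1 * 4)
m = 0.8 * exp(-0.4000)

0.5363 m


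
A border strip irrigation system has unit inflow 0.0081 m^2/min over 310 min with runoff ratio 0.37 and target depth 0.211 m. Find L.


L = q*t/((1+r)*Z)
L = 0.0081*310/((1+0.37)*0.211)
L = 2.511/0.28907

8.6865 m


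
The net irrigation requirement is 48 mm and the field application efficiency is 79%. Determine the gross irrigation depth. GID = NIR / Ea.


Ea = 79% = 0.79
GID = NIR / Ea = 48 / 0.79 = 60.7595 mm

60.7595 mm


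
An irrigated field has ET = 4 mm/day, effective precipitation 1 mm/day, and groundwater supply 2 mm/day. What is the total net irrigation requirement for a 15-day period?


Daily deficit = ET - Pe - GW = 4 - 1 - 2 = 1 mm/day
NIR = 1 * 15 = 15 mm

15.0000 mm


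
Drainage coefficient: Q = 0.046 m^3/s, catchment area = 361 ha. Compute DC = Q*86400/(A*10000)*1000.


DC = Q * 86400 / (A * 10000) * 1000
DC = 0.046 * 86400 / (361 * 10000) * 1000
DC = 3974400.0000 / 3610000

1.1009 mm/day


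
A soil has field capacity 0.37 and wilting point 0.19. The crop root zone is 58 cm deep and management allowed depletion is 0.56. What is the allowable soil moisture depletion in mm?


SMD = (FC - PWP) * d * MAD * 10
SMD = (0.37 - 0.19) * 58 * 0.56 * 10
SMD = 0.1800 * 58 * 0.56 * 10

58.4640 mm


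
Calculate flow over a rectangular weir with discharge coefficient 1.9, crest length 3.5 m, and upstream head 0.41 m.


Q = C * L * H^(3/2) = 1.9 * 3.5 * 0.41^1.5 = 1.9 * 3.5 * 0.262528

1.7458 m^3/s


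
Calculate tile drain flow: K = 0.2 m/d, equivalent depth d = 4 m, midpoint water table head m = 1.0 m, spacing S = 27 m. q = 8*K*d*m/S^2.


q = 8*K*d*m/S^2
q = 8*0.2*4*1.0/27^2
q = 6.4000 / 729

0.0088 m/d


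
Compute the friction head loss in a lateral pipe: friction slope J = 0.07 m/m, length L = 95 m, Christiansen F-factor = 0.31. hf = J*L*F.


hf = J * L * F = 0.07 * 95 * 0.31 = 2.0615 m

2.0615 m


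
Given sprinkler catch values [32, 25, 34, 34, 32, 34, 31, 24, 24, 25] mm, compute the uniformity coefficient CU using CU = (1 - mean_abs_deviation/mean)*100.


mean = 29.500000 mm
MAD = 4.000000 mm
CU = (1 - 4.000000/29.500000)*100

86.4407 %


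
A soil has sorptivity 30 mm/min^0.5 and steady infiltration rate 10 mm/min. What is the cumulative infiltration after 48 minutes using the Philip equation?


F = S*sqrt(t) + A*t
F = 30*sqrt(48) + 10*48
F = 30*6.928203 + 480

687.8461 mm


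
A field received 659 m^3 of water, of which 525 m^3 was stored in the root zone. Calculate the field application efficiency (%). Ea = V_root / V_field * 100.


Ea = V_root / V_field * 100 = 525 / 659 * 100 = 79.6662%

79.6662 %


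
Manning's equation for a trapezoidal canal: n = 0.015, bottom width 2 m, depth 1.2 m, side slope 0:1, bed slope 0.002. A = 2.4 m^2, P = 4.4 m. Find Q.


R = A/P = 2.4/4.4 = 0.545455
Q = (1/0.015) * 2.4 * 0.545455^(2/3) * 0.002^0.5

4.7768 m^3/s


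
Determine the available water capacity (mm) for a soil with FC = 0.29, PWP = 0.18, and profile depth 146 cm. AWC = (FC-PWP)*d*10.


AWC = (FC - PWP) * d * 10
AWC = (0.29 - 0.18) * 146 * 10
AWC = 0.1100 * 146 * 10

160.6000 mm


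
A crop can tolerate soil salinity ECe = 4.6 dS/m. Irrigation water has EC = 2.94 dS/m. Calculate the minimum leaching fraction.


LR = ECiw / (5*ECe - ECiw)
LR = 2.94 / (5*4.6 - 2.94)
LR = 2.94 / 20.0600

0.1466


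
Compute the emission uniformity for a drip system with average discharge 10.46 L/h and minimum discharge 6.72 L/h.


EU = (q_min/q_avg)*100 = (6.72/10.46)*100 = 64.2447%

64.2447 %


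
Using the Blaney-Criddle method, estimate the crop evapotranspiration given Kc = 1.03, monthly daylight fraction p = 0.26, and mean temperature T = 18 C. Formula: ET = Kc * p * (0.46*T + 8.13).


ET = Kc * p * (0.46*T + 8.13)
ET = 1.03 * 0.26 * (0.46*18 + 8.13)
ET = 1.03 * 0.26 * 16.4100

4.3946 mm/day


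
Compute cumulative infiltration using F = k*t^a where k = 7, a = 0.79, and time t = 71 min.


F = k * t^a = 7 * 71^0.79
F = 7 * 29.006418

203.0449 mm


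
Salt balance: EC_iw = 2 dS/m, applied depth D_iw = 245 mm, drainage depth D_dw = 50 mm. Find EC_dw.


EC_dw = EC_iw * D_iw / D_dw
EC_dw = 2 * 245 / 50
EC_dw = 490 / 50

9.8000 dS/m


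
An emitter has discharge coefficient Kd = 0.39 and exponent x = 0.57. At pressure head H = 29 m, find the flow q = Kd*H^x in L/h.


q = Kd * H^x = 0.39 * 29^0.57 = 0.39 * 6.816585

2.6585 L/h


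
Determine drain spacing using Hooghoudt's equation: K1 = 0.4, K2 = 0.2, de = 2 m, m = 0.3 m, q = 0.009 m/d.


S^2 = 8*K2*de*m/q + 4*K1*m^2/q
S^2 = 8*0.2*2*0.3/0.009 + 4*0.4*0.3^2/0.009
S = sqrt(122.6667)

11.0755 m


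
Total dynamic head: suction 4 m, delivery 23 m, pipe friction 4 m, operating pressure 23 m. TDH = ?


TDH = Hs + Hd + hf + Hp = 4 + 23 + 4 + 23 = 54

54 m


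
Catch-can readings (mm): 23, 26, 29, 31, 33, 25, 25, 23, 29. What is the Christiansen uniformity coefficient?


mean = 27.111111 mm
MAD = 3.012346 mm
CU = (1 - 3.012346/27.111111)*100

88.8889 %


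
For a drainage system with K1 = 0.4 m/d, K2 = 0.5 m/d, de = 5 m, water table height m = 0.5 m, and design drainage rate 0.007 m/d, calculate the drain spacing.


S^2 = 8*K2*de*m/q + 4*K1*m^2/q
S^2 = 8*0.5*5*0.5/0.007 + 4*0.4*0.5^2/0.007
S = sqrt(1485.7143)

38.5450 m


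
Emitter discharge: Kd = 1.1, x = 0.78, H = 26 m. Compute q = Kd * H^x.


q = Kd * H^x = 1.1 * 26^0.78 = 1.1 * 12.696360

13.9660 L/h


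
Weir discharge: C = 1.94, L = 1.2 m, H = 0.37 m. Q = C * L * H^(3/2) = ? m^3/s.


Q = C * L * H^(3/2) = 1.94 * 1.2 * 0.37^1.5 = 1.94 * 1.2 * 0.225062

0.5239 m^3/s


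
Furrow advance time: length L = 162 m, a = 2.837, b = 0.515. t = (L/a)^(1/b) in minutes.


t = (L/a)^(1/b)
t = (162/2.837)^(1/0.515)
t = 57.102573^(1/0.515)

2576.2138 min


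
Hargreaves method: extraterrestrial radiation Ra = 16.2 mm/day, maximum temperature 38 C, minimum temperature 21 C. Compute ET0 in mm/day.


Tmean = (Tmax + Tmin)/2 = (38 + 21)/2 = 29.5
ET0 = 0.0023 * 16.2 * (29.5 + 17.8) * sqrt(38 - 21)
ET0 = 0.0023 * 16.2 * 47.3 * 4.123106

7.2666 mm/day


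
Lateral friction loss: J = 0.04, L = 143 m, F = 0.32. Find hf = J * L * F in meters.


hf = J * L * F = 0.04 * 143 * 0.32 = 1.8304 m

1.8304 m


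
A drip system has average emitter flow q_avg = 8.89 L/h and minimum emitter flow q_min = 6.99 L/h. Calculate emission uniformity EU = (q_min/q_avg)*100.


EU = (q_min/q_avg)*100 = (6.99/8.89)*100 = 78.6277%

78.6277 %


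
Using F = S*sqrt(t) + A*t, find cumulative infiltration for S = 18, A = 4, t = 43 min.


F = S*sqrt(t) + A*t
F = 18*sqrt(43) + 4*43
F = 18*6.557439 + 172

290.0339 mm


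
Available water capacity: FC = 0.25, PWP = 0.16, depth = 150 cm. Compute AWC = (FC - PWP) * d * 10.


AWC = (FC - PWP) * d * 10
AWC = (0.25 - 0.16) * 150 * 10
AWC = 0.0900 * 150 * 10

135.0000 mm


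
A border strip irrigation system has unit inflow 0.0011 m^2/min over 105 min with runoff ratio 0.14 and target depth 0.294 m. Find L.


L = q*t/((1+r)*Z)
L = 0.0011*105/((1+0.14)*0.294)
L = 0.1155/0.33516

0.3446 m


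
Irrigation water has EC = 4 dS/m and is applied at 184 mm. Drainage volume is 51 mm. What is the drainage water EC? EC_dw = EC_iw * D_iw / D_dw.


EC_dw = EC_iw * D_iw / D_dw
EC_dw = 4 * 184 / 51
EC_dw = 736 / 51

14.4314 dS/m


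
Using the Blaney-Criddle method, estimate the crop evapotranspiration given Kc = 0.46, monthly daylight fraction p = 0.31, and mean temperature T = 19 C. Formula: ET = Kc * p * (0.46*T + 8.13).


ET = Kc * p * (0.46*T + 8.13)
ET = 0.46 * 0.31 * (0.46*19 + 8.13)
ET = 0.46 * 0.31 * 16.8700

2.4057 mm/day


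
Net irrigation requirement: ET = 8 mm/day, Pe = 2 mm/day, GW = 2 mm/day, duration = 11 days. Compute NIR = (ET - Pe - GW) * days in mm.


Daily deficit = ET - Pe - GW = 8 - 2 - 2 = 4 mm/day
NIR = 4 * 11 = 44 mm

44.0000 mm


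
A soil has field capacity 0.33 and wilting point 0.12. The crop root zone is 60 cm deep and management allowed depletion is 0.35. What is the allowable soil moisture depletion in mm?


SMD = (FC - PWP) * d * MAD * 10
SMD = (0.33 - 0.12) * 60 * 0.35 * 10
SMD = 0.2100 * 60 * 0.35 * 10

44.1000 mm


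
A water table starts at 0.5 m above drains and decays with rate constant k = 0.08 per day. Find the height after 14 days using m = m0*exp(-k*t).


m = m0 * exp(-k*t)
m = 0.5 * exp(-0.08 * 14)
m = 0.5 * exp(-1.1200)

0.1631 m


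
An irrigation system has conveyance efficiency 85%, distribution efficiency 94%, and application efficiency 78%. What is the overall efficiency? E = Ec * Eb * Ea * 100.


Ec = 0.85, Eb = 0.94, Ea = 0.78
E = 0.85 * 0.94 * 0.78 * 100 = 62.3220%

62.3220 %


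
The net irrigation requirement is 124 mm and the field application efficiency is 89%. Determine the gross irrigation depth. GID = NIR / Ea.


Ea = 89% = 0.89
GID = NIR / Ea = 124 / 0.89 = 139.3258 mm

139.3258 mm


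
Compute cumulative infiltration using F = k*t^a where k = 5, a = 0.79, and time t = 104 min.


F = k * t^a = 5 * 104^0.79
F = 5 * 39.215372

196.0769 mm


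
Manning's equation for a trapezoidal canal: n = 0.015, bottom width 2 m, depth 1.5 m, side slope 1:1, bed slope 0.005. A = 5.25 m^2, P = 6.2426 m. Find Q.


R = A/P = 5.25/6.2426 = 0.840996
Q = (1/0.015) * 5.25 * 0.840996^(2/3) * 0.005^0.5

22.0504 m^3/s


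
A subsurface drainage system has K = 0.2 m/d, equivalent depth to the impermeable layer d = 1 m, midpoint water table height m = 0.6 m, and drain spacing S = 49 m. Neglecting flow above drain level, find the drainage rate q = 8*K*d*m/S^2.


q = 8*K*d*m/S^2
q = 8*0.2*1*0.6/49^2
q = 0.9600 / 2401

3.9983e-04 m/d


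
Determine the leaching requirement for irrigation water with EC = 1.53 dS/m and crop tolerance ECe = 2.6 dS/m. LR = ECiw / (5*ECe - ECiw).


LR = ECiw / (5*ECe - ECiw)
LR = 1.53 / (5*2.6 - 1.53)
LR = 1.53 / 11.4700

0.1334


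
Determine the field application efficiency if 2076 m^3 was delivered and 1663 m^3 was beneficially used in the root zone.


Ea = V_root / V_field * 100 = 1663 / 2076 * 100 = 80.1060%

80.1060 %


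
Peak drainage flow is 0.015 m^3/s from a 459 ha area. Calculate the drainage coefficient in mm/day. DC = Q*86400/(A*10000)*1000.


DC = Q * 86400 / (A * 10000) * 1000
DC = 0.015 * 86400 / (459 * 10000) * 1000
DC = 1296000.0000 / 4590000

0.2824 mm/day


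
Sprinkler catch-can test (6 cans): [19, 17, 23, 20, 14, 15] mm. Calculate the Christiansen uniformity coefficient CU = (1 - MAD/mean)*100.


mean = 18.000000 mm
MAD = 2.666667 mm
CU = (1 - 2.666667/18.000000)*100

85.1852 %


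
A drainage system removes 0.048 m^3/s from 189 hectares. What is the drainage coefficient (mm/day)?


DC = Q * 86400 / (A * 10000) * 1000
DC = 0.048 * 86400 / (189 * 10000) * 1000
DC = 4147200.0000 / 1890000

2.1943 mm/day


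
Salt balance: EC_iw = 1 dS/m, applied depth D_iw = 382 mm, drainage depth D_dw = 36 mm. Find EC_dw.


EC_dw = EC_iw * D_iw / D_dw
EC_dw = 1 * 382 / 36
EC_dw = 382 / 36

10.6111 dS/m


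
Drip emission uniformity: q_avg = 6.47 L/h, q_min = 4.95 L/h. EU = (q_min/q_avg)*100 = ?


EU = (q_min/q_avg)*100 = (4.95/6.47)*100 = 76.5070%

76.5070 %


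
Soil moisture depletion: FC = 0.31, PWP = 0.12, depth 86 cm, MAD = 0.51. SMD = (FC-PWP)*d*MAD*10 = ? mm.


SMD = (FC - PWP) * d * MAD * 10
SMD = (0.31 - 0.12) * 86 * 0.51 * 10
SMD = 0.1900 * 86 * 0.51 * 10

83.3340 mm


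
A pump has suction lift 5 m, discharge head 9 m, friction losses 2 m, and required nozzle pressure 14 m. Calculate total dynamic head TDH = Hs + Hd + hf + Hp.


TDH = Hs + Hd + hf + Hp = 5 + 9 + 2 + 14 = 30

30 m


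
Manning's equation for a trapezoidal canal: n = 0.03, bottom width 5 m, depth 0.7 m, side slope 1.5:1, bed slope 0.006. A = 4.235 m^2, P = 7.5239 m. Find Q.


R = A/P = 4.235/7.5239 = 0.562873
Q = (1/0.03) * 4.235 * 0.562873^(2/3) * 0.006^0.5

7.4544 m^3/s


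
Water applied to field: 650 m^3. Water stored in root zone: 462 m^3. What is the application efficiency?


Ea = V_root / V_field * 100 = 462 / 650 * 100 = 71.0769%

71.0769 %


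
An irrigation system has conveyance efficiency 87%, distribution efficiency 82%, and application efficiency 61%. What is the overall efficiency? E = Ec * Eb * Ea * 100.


Ec = 0.87, Eb = 0.82, Ea = 0.61
E = 0.87 * 0.82 * 0.61 * 100 = 43.5174%

43.5174 %


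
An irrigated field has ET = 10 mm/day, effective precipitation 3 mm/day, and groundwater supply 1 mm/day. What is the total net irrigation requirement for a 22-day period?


Daily deficit = ET - Pe - GW = 10 - 3 - 1 = 6 mm/day
NIR = 6 * 22 = 132 mm

132.0000 mm


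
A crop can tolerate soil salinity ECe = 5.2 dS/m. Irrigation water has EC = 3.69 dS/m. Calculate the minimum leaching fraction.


LR = ECiw / (5*ECe - ECiw)
LR = 3.69 / (5*5.2 - 3.69)
LR = 3.69 / 22.3100

0.1654


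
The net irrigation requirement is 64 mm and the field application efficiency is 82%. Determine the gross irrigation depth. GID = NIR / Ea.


Ea = 82% = 0.82
GID = NIR / Ea = 64 / 0.82 = 78.0488 mm

78.0488 mm


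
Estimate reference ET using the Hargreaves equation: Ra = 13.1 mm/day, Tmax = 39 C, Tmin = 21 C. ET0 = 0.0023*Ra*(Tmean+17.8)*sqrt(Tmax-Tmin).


Tmean = (Tmax + Tmin)/2 = (39 + 21)/2 = 30.0
ET0 = 0.0023 * 13.1 * (30.0 + 17.8) * sqrt(39 - 21)
ET0 = 0.0023 * 13.1 * 47.8 * 4.242641

6.1103 mm/day


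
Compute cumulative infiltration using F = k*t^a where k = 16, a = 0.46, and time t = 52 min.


F = k * t^a = 16 * 52^0.46
F = 16 * 6.156892

98.5103 mm


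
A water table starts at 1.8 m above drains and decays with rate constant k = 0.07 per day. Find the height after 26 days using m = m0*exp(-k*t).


m = m0 * exp(-k*t)
m = 1.8 * exp(-0.07 * 26)
m = 1.8 * exp(-1.8200)

0.2916 m


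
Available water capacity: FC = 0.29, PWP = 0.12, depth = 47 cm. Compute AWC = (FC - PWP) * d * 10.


AWC = (FC - PWP) * d * 10
AWC = (0.29 - 0.12) * 47 * 10
AWC = 0.1700 * 47 * 10

79.9000 mm


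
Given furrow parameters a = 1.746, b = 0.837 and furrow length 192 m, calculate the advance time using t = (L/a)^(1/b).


t = (L/a)^(1/b)
t = (192/1.746)^(1/0.837)
t = 109.965636^(1/0.837)

274.6488 min


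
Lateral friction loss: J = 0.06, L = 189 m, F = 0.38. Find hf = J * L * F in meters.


hf = J * L * F = 0.06 * 189 * 0.38 = 4.3092 m

4.3092 m


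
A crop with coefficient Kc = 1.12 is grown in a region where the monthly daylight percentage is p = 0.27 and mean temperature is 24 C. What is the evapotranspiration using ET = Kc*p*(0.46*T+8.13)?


ET = Kc * p * (0.46*T + 8.13)
ET = 1.12 * 0.27 * (0.46*24 + 8.13)
ET = 1.12 * 0.27 * 19.1700

5.7970 mm/day


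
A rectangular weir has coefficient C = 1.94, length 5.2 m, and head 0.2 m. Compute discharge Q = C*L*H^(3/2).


Q = C * L * H^(3/2) = 1.94 * 5.2 * 0.2^1.5 = 1.94 * 5.2 * 0.089443

0.9023 m^3/s


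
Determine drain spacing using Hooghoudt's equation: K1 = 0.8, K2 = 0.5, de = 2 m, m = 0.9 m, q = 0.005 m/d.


S^2 = 8*K2*de*m/q + 4*K1*m^2/q
S^2 = 8*0.5*2*0.9/0.005 + 4*0.8*0.9^2/0.005
S = sqrt(1958.4000)

44.2538 m


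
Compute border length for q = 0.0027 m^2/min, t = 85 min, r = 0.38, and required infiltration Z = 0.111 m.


L = q*t/((1+r)*Z)
L = 0.0027*85/((1+0.38)*0.111)
L = 0.2295/0.15318

1.4982 m


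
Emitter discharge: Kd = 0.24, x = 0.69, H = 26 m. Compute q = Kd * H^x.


q = Kd * H^x = 0.24 * 26^0.69 = 0.24 * 9.469599

2.2727 L/h


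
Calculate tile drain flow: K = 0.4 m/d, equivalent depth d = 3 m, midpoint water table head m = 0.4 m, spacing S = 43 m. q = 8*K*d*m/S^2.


q = 8*K*d*m/S^2
q = 8*0.4*3*0.4/43^2
q = 3.8400 / 1849

0.0021 m/d


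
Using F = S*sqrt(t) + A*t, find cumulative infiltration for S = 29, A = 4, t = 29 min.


F = S*sqrt(t) + A*t
F = 29*sqrt(29) + 4*29
F = 29*5.385165 + 116

272.1698 mm


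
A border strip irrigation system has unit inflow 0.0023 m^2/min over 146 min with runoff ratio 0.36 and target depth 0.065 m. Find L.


L = q*t/((1+r)*Z)
L = 0.0023*146/((1+0.36)*0.065)
L = 0.3358/0.0884

3.7986 m


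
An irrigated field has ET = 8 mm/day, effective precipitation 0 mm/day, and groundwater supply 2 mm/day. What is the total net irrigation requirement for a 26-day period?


Daily deficit = ET - Pe - GW = 8 - 0 - 2 = 6 mm/day
NIR = 6 * 26 = 156 mm

156.0000 mm


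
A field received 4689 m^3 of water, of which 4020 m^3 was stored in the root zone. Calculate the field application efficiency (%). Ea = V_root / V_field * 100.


Ea = V_root / V_field * 100 = 4020 / 4689 * 100 = 85.7326%

85.7326 %


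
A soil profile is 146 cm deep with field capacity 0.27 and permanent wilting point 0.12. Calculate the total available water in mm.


AWC = (FC - PWP) * d * 10
AWC = (0.27 - 0.12) * 146 * 10
AWC = 0.1500 * 146 * 10

219.0000 mm


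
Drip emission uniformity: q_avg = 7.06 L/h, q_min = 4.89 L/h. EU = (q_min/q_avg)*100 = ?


EU = (q_min/q_avg)*100 = (4.89/7.06)*100 = 69.2635%

69.2635 %


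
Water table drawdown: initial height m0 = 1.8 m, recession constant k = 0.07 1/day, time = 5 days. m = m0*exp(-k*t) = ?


m = m0 * exp(-k*t)
m = 1.8 * exp(-0.07 * 5)
m = 1.8 * exp(-0.3500)

1.2684 m


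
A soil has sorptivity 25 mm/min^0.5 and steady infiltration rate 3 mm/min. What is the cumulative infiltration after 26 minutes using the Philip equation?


F = S*sqrt(t) + A*t
F = 25*sqrt(26) + 3*26
F = 25*5.099020 + 78

205.4755 mm


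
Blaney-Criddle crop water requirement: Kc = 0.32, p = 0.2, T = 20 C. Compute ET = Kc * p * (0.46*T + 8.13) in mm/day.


ET = Kc * p * (0.46*T + 8.13)
ET = 0.32 * 0.2 * (0.46*20 + 8.13)
ET = 0.32 * 0.2 * 17.3300

1.1091 mm/day


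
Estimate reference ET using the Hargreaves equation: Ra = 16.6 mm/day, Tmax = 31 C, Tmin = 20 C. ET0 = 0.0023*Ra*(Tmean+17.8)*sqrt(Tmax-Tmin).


Tmean = (Tmax + Tmin)/2 = (31 + 20)/2 = 25.5
ET0 = 0.0023 * 16.6 * (25.5 + 17.8) * sqrt(31 - 20)
ET0 = 0.0023 * 16.6 * 43.3 * 3.316625

5.4830 mm/day


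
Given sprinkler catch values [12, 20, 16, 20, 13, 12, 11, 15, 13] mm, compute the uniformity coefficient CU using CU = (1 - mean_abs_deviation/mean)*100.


mean = 14.666667 mm
MAD = 2.740741 mm
CU = (1 - 2.740741/14.666667)*100

81.3131 %


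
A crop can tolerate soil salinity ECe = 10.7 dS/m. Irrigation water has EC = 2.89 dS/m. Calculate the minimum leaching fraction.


LR = ECiw / (5*ECe - ECiw)
LR = 2.89 / (5*10.7 - 2.89)
LR = 2.89 / 50.6100

0.0571


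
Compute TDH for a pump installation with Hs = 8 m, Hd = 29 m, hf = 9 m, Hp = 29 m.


TDH = Hs + Hd + hf + Hp = 8 + 29 + 9 + 29 = 75

75 m


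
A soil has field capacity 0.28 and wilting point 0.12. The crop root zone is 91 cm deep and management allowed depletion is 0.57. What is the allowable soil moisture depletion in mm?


SMD = (FC - PWP) * d * MAD * 10
SMD = (0.28 - 0.12) * 91 * 0.57 * 10
SMD = 0.1600 * 91 * 0.57 * 10

82.9920 mm


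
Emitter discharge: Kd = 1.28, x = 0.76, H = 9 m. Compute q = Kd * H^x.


q = Kd * H^x = 1.28 * 9^0.76 = 1.28 * 5.311587

6.7988 L/h


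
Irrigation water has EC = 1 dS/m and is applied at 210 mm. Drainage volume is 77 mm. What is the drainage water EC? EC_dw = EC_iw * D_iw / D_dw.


EC_dw = EC_iw * D_iw / D_dw
EC_dw = 1 * 210 / 77
EC_dw = 210 / 77

2.7273 dS/m


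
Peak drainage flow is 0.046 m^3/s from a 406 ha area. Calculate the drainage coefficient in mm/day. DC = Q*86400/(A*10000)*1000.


DC = Q * 86400 / (A * 10000) * 1000
DC = 0.046 * 86400 / (406 * 10000) * 1000
DC = 3974400.0000 / 4060000

0.9789 mm/day


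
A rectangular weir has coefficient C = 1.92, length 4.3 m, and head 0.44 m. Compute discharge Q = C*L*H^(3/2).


Q = C * L * H^(3/2) = 1.92 * 4.3 * 0.44^1.5 = 1.92 * 4.3 * 0.291863

2.4096 m^3/s


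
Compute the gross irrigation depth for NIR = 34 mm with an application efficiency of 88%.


Ea = 88% = 0.88
GID = NIR / Ea = 34 / 0.88 = 38.6364 mm

38.6364 mm


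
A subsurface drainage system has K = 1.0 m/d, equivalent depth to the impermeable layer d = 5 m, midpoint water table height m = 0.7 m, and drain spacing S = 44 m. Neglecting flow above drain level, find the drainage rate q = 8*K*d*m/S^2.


q = 8*K*d*m/S^2
q = 8*1.0*5*0.7/44^2
q = 28.0000 / 1936

0.0145 m/d


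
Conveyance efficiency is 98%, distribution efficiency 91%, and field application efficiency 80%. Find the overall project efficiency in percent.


Ec = 0.98, Eb = 0.91, Ea = 0.8
E = 0.98 * 0.91 * 0.8 * 100 = 71.3440%

71.3440 %


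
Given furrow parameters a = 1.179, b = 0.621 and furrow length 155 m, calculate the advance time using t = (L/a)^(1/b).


t = (L/a)^(1/b)
t = (155/1.179)^(1/0.621)
t = 131.467345^(1/0.621)

2581.9336 min


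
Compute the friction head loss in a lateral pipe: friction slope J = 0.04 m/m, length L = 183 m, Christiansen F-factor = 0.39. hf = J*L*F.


hf = J * L * F = 0.04 * 183 * 0.39 = 2.8548 m

2.8548 m


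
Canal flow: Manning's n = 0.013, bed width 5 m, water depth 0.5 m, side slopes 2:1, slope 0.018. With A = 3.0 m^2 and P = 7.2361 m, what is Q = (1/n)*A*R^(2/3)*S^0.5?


R = A/P = 3.0/7.2361 = 0.414588
Q = (1/0.013) * 3.0 * 0.414588^(2/3) * 0.018^0.5

17.2144 m^3/s


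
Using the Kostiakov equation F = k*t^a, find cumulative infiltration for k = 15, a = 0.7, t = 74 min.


F = k * t^a = 15 * 74^0.7
F = 15 * 20.345211

305.1782 mm
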